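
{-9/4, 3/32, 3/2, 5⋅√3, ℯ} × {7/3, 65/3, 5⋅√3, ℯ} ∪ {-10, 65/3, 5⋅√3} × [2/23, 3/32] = ({-10, 65/3, 5⋅√3} × [2/23, 3/32]) ∪ ({-9/4, 3/32, 3/2, 5⋅√3, ℯ} × {7/3, 65/3, 5⋅√3, ℯ})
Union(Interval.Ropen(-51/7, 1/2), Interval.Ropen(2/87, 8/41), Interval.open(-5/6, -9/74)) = Interval.Ropen(-51/7, 1/2)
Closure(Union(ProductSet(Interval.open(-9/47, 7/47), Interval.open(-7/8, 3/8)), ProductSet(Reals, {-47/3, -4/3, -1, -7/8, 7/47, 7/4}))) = Union(ProductSet({-9/47, 7/47}, Interval(-7/8, 3/8)), ProductSet(Interval(-9/47, 7/47), {-7/8, 3/8}), ProductSet(Interval.open(-9/47, 7/47), Interval.open(-7/8, 3/8)), ProductSet(Reals, {-47/3, -4/3, -1, -7/8, 7/47, 7/4}))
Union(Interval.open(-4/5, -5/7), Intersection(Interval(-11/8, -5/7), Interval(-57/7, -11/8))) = Union({-11/8}, Interval.open(-4/5, -5/7))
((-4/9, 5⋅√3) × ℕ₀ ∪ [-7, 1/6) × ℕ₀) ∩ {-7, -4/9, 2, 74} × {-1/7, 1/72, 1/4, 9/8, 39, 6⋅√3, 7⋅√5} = {-7, -4/9, 2} × {39}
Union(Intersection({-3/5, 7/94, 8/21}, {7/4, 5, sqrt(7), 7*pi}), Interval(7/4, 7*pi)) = Interval(7/4, 7*pi)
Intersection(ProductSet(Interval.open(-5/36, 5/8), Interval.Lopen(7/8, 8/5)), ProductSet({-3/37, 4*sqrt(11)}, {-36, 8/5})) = ProductSet({-3/37}, {8/5})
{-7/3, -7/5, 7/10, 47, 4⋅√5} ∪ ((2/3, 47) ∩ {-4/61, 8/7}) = {-7/3, -7/5, 7/10, 8/7, 47, 4⋅√5}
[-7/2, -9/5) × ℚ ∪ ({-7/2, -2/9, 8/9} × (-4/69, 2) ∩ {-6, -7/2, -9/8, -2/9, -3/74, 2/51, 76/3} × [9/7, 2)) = ([-7/2, -9/5) × ℚ) ∪ ({-7/2, -2/9} × [9/7, 2))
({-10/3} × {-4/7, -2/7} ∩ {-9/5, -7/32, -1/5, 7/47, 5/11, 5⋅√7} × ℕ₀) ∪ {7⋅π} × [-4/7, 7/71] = {7⋅π} × [-4/7, 7/71]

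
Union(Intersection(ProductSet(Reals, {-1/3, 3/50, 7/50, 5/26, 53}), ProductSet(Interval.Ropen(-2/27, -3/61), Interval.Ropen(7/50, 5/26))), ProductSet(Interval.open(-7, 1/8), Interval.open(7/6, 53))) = Union(ProductSet(Interval.open(-7, 1/8), Interval.open(7/6, 53)), ProductSet(Interval.Ropen(-2/27, -3/61), {7/50}))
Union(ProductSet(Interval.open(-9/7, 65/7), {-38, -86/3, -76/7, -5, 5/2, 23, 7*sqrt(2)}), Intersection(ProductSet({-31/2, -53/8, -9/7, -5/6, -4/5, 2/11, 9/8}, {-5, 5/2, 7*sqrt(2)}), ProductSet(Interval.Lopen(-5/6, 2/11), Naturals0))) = ProductSet(Interval.open(-9/7, 65/7), {-38, -86/3, -76/7, -5, 5/2, 23, 7*sqrt(2)})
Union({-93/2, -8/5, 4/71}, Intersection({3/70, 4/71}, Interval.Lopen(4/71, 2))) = {-93/2, -8/5, 4/71}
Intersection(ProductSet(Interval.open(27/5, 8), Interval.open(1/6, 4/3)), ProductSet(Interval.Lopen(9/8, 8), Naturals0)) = ProductSet(Interval.open(27/5, 8), Range(1, 2, 1))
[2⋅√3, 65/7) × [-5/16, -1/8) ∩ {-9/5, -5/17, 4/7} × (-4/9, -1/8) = ∅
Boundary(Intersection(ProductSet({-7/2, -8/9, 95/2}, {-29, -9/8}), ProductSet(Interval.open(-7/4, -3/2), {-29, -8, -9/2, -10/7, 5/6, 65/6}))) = EmptySet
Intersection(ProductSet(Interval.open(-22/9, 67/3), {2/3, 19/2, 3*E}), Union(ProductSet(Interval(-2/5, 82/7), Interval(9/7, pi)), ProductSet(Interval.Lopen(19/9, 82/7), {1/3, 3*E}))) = ProductSet(Interval.Lopen(19/9, 82/7), {3*E})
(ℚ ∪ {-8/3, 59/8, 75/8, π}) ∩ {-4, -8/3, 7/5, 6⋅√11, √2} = {-4, -8/3, 7/5}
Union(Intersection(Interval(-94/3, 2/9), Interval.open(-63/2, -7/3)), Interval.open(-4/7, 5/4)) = Union(Interval.Ropen(-94/3, -7/3), Interval.open(-4/7, 5/4))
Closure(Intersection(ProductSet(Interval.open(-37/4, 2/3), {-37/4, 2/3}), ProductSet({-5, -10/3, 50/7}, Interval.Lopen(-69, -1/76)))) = ProductSet({-5, -10/3}, {-37/4})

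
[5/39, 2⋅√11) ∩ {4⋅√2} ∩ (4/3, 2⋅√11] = {4⋅√2}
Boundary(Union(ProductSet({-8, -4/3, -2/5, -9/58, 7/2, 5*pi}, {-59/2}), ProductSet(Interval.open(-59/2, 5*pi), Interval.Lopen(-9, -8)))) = Union(ProductSet({-59/2, 5*pi}, Interval(-9, -8)), ProductSet({-8, -4/3, -2/5, -9/58, 7/2, 5*pi}, {-59/2}), ProductSet(Interval(-59/2, 5*pi), {-9, -8}))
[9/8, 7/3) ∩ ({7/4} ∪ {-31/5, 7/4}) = {7/4}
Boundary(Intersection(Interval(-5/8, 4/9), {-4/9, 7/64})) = {-4/9, 7/64}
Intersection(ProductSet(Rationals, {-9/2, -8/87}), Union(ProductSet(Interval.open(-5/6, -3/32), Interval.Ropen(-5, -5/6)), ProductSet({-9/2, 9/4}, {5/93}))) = ProductSet(Intersection(Interval.open(-5/6, -3/32), Rationals), {-9/2})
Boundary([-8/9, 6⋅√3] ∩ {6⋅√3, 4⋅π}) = {6⋅√3}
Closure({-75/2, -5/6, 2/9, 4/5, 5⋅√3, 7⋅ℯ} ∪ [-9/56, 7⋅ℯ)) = {-75/2, -5/6} ∪ [-9/56, 7⋅ℯ]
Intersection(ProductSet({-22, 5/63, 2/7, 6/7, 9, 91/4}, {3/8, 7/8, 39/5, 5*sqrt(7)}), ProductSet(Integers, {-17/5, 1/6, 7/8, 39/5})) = ProductSet({-22, 9}, {7/8, 39/5})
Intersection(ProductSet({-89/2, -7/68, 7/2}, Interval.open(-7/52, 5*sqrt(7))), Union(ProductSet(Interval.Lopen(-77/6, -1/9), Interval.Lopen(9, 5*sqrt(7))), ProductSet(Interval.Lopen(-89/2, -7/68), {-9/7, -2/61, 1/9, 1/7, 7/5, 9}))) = ProductSet({-7/68}, {-2/61, 1/9, 1/7, 7/5, 9})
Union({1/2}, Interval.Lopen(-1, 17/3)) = Interval.Lopen(-1, 17/3)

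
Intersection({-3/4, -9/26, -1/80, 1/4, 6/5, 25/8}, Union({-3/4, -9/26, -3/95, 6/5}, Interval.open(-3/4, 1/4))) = {-3/4, -9/26, -1/80, 6/5}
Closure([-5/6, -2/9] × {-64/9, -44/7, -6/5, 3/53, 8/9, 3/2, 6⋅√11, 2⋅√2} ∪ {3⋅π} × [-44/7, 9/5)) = ({3⋅π} × [-44/7, 9/5]) ∪ ([-5/6, -2/9] × {-64/9, -44/7, -6/5, 3/53, 8/9, 3/2, 6⋅√11, 2⋅√2})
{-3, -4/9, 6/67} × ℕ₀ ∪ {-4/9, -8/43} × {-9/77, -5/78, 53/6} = ({-3, -4/9, 6/67} × ℕ₀) ∪ ({-4/9, -8/43} × {-9/77, -5/78, 53/6})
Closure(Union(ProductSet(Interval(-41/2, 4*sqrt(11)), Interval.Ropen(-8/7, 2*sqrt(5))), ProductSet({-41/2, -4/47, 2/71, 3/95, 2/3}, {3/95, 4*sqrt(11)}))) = Union(ProductSet({-41/2, -4/47, 2/71, 3/95, 2/3}, {3/95, 4*sqrt(11)}), ProductSet(Interval(-41/2, 4*sqrt(11)), Interval(-8/7, 2*sqrt(5))))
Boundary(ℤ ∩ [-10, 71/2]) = {-10, -9, …, 35}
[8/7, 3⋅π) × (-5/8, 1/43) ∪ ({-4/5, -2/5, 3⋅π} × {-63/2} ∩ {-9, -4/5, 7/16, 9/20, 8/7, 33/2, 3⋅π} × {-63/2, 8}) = ({-4/5, 3⋅π} × {-63/2}) ∪ ([8/7, 3⋅π) × (-5/8, 1/43))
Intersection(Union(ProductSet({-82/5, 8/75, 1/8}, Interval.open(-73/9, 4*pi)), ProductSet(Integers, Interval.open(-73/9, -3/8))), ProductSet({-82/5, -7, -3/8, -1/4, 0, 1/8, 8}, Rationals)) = Union(ProductSet({-82/5, 1/8}, Intersection(Interval.open(-73/9, 4*pi), Rationals)), ProductSet({-7, 0, 8}, Intersection(Interval.open(-73/9, -3/8), Rationals)))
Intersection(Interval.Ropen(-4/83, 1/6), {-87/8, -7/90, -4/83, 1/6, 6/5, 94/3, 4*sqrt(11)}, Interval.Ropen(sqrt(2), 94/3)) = EmptySet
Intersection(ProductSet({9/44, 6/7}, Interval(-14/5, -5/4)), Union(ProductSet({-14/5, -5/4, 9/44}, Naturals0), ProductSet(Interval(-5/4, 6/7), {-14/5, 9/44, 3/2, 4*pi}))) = ProductSet({9/44, 6/7}, {-14/5})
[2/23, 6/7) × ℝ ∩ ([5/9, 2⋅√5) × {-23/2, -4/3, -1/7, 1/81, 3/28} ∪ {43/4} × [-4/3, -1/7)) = [5/9, 6/7) × {-23/2, -4/3, -1/7, 1/81, 3/28}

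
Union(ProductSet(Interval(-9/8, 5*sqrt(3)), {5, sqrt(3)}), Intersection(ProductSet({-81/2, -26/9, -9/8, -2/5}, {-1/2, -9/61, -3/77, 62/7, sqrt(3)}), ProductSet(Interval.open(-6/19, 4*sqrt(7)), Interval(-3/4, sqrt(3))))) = ProductSet(Interval(-9/8, 5*sqrt(3)), {5, sqrt(3)})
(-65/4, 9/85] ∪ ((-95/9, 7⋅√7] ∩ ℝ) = (-65/4, 7⋅√7]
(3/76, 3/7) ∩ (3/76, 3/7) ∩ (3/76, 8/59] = (3/76, 8/59]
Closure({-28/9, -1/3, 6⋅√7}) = {-28/9, -1/3, 6⋅√7}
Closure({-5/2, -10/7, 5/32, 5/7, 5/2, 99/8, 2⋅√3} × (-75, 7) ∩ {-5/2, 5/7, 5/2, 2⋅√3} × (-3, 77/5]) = {-5/2, 5/7, 5/2, 2⋅√3} × [-3, 7]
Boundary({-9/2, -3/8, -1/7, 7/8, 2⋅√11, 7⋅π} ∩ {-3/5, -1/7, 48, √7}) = {-1/7}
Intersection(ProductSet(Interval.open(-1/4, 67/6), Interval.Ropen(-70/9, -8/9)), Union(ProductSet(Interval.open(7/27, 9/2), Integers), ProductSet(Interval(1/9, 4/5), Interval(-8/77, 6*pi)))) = ProductSet(Interval.open(7/27, 9/2), Range(-7, 0, 1))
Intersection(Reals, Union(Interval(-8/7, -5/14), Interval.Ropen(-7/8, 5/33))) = Interval.Ropen(-8/7, 5/33)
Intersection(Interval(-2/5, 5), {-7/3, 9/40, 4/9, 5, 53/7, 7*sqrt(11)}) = {9/40, 4/9, 5}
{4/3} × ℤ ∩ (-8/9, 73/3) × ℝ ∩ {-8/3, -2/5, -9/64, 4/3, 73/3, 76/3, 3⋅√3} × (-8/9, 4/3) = {4/3} × {0, 1}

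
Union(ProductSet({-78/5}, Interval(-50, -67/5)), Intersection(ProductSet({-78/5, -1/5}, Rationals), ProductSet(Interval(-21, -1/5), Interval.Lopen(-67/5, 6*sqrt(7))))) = Union(ProductSet({-78/5}, Interval(-50, -67/5)), ProductSet({-78/5, -1/5}, Intersection(Interval.Lopen(-67/5, 6*sqrt(7)), Rationals)))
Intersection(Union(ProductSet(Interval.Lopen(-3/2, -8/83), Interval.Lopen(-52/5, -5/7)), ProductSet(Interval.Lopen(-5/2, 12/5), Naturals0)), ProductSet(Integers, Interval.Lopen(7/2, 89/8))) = ProductSet(Range(-2, 3, 1), Range(4, 12, 1))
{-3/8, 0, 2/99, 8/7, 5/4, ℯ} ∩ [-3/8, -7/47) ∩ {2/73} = ∅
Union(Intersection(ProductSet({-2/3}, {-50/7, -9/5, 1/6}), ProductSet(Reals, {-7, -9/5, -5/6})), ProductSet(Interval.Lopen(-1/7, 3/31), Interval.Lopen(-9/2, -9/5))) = Union(ProductSet({-2/3}, {-9/5}), ProductSet(Interval.Lopen(-1/7, 3/31), Interval.Lopen(-9/2, -9/5)))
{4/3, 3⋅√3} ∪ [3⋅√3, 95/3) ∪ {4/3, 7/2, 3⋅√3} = {4/3, 7/2} ∪ [3⋅√3, 95/3)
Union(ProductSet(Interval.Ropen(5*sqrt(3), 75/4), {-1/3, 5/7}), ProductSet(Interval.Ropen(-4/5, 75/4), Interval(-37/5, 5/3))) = ProductSet(Interval.Ropen(-4/5, 75/4), Interval(-37/5, 5/3))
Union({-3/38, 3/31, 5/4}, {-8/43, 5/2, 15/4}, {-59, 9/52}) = {-59, -8/43, -3/38, 3/31, 9/52, 5/4, 5/2, 15/4}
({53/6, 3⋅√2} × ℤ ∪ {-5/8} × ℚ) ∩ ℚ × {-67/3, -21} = ({53/6} × {-21}) ∪ ({-5/8} × {-67/3, -21})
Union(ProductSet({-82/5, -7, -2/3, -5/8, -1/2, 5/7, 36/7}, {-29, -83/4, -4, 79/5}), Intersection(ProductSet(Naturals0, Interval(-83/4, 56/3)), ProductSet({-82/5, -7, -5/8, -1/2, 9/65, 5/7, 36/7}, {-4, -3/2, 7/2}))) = ProductSet({-82/5, -7, -2/3, -5/8, -1/2, 5/7, 36/7}, {-29, -83/4, -4, 79/5})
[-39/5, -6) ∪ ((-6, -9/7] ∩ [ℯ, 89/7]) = [-39/5, -6)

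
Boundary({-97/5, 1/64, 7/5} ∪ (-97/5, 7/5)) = {-97/5, 7/5}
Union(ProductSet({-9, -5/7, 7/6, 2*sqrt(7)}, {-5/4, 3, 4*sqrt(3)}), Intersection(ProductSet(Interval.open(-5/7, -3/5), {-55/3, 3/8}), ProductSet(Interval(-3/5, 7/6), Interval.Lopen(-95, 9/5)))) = ProductSet({-9, -5/7, 7/6, 2*sqrt(7)}, {-5/4, 3, 4*sqrt(3)})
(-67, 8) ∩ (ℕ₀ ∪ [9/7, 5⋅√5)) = {0, 1, …, 7} ∪ [9/7, 8)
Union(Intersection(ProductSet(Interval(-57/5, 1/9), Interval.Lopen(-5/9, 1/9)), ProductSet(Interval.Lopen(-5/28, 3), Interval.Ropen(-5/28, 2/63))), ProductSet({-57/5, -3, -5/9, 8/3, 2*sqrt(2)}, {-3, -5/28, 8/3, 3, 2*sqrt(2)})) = Union(ProductSet({-57/5, -3, -5/9, 8/3, 2*sqrt(2)}, {-3, -5/28, 8/3, 3, 2*sqrt(2)}), ProductSet(Interval.Lopen(-5/28, 1/9), Interval.Ropen(-5/28, 2/63)))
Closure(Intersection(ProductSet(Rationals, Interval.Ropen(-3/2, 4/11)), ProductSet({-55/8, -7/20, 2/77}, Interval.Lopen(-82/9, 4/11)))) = ProductSet({-55/8, -7/20, 2/77}, Interval(-3/2, 4/11))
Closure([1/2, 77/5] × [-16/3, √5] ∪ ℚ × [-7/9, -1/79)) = (ℚ × [-7/9, -1/79)) ∪ ([1/2, 77/5] × [-16/3, √5]) ∪ (((-∞, 1/2] ∪ [77/5, ∞)) × [-7/9, -1/79])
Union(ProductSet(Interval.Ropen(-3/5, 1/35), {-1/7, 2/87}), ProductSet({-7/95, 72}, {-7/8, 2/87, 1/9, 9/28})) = Union(ProductSet({-7/95, 72}, {-7/8, 2/87, 1/9, 9/28}), ProductSet(Interval.Ropen(-3/5, 1/35), {-1/7, 2/87}))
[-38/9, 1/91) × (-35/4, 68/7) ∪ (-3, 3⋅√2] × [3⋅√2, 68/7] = ([-38/9, 1/91) × (-35/4, 68/7)) ∪ ((-3, 3⋅√2] × [3⋅√2, 68/7])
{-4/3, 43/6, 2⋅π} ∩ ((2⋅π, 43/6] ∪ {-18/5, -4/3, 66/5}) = {-4/3, 43/6}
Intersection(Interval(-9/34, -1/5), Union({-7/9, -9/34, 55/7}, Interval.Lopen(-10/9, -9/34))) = {-9/34}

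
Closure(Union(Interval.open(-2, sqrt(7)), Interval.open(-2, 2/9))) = Interval(-2, sqrt(7))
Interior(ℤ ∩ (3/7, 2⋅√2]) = ∅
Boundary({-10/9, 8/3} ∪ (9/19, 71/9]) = {-10/9, 9/19, 71/9}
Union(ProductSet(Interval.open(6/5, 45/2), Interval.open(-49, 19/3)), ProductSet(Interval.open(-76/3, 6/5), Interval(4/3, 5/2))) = Union(ProductSet(Interval.open(-76/3, 6/5), Interval(4/3, 5/2)), ProductSet(Interval.open(6/5, 45/2), Interval.open(-49, 19/3)))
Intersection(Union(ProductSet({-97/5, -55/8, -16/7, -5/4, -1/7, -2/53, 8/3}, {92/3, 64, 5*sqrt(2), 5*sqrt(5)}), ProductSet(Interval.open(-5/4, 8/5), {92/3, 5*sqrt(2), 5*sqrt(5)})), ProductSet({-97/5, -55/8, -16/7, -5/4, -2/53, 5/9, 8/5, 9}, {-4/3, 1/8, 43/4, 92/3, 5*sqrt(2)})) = ProductSet({-97/5, -55/8, -16/7, -5/4, -2/53, 5/9}, {92/3, 5*sqrt(2)})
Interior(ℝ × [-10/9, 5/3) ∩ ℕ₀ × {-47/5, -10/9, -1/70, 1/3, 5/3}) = ∅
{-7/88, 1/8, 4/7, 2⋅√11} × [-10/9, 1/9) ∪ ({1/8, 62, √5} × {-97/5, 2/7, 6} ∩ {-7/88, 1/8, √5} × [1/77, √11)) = ({1/8, √5} × {2/7}) ∪ ({-7/88, 1/8, 4/7, 2⋅√11} × [-10/9, 1/9))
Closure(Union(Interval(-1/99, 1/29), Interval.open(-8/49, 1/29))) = Interval(-8/49, 1/29)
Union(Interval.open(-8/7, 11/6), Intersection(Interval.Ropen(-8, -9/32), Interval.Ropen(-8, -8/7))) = Union(Interval.Ropen(-8, -8/7), Interval.open(-8/7, 11/6))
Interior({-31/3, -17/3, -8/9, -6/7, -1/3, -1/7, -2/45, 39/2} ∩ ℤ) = ∅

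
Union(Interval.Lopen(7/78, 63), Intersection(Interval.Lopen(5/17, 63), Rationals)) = Union(Intersection(Interval.Lopen(5/17, 63), Rationals), Interval.Lopen(7/78, 63))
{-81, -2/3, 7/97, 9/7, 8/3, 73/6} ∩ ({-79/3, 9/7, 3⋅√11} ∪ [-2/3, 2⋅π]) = {-2/3, 7/97, 9/7, 8/3}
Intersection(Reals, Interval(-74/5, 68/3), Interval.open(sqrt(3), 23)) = Interval.Lopen(sqrt(3), 68/3)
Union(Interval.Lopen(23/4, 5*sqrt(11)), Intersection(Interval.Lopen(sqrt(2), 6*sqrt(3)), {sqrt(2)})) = Interval.Lopen(23/4, 5*sqrt(11))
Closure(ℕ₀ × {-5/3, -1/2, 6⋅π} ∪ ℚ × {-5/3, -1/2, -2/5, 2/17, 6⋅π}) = ℝ × {-5/3, -1/2, -2/5, 2/17, 6⋅π}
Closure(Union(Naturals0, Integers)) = Integers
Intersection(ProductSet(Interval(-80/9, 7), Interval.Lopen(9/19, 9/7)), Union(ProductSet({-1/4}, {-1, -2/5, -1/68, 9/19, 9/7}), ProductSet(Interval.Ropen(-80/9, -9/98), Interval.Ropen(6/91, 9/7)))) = Union(ProductSet({-1/4}, {9/7}), ProductSet(Interval.Ropen(-80/9, -9/98), Interval.open(9/19, 9/7)))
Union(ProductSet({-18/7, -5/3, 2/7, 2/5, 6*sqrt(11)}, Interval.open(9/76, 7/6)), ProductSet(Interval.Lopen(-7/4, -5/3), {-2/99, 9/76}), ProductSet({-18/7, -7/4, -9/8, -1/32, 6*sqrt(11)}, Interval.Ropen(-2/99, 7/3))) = Union(ProductSet({-18/7, -7/4, -9/8, -1/32, 6*sqrt(11)}, Interval.Ropen(-2/99, 7/3)), ProductSet({-18/7, -5/3, 2/7, 2/5, 6*sqrt(11)}, Interval.open(9/76, 7/6)), ProductSet(Interval.Lopen(-7/4, -5/3), {-2/99, 9/76}))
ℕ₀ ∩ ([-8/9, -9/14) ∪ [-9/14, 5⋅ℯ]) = {0, 1, …, 13}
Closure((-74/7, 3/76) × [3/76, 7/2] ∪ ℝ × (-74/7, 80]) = ℝ × [-74/7, 80]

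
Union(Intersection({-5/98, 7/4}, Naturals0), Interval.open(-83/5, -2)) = Interval.open(-83/5, -2)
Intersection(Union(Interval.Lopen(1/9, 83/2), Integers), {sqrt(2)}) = {sqrt(2)}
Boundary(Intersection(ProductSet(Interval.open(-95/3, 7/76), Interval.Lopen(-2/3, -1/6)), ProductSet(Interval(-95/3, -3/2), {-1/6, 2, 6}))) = ProductSet(Interval(-95/3, -3/2), {-1/6})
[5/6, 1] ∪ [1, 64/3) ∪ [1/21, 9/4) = [1/21, 64/3)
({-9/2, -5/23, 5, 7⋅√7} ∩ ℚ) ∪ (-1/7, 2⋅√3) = {-9/2, -5/23, 5} ∪ (-1/7, 2⋅√3)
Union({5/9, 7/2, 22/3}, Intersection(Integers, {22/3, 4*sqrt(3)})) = {5/9, 7/2, 22/3}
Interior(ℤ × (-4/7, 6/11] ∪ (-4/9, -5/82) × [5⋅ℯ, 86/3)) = (-4/9, -5/82) × (5⋅ℯ, 86/3)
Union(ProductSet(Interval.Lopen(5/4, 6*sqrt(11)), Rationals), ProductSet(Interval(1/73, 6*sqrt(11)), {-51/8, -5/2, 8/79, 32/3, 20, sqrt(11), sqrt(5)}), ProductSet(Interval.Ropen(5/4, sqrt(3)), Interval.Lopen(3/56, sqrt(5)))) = Union(ProductSet(Interval(1/73, 6*sqrt(11)), {-51/8, -5/2, 8/79, 32/3, 20, sqrt(11), sqrt(5)}), ProductSet(Interval.Lopen(5/4, 6*sqrt(11)), Rationals), ProductSet(Interval.Ropen(5/4, sqrt(3)), Interval.Lopen(3/56, sqrt(5))))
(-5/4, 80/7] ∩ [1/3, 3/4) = [1/3, 3/4)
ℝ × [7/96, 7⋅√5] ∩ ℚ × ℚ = ℚ × (ℚ ∩ [7/96, 7⋅√5])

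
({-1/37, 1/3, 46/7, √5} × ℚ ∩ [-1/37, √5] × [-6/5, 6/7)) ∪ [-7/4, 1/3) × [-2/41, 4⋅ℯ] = ([-7/4, 1/3) × [-2/41, 4⋅ℯ]) ∪ ({-1/37, 1/3, √5} × (ℚ ∩ [-6/5, 6/7)))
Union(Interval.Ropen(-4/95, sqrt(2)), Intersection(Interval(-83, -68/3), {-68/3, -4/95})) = Union({-68/3}, Interval.Ropen(-4/95, sqrt(2)))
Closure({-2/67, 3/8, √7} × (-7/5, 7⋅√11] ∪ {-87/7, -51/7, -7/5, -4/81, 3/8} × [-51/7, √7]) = ({-87/7, -51/7, -7/5, -4/81, 3/8} × [-51/7, √7]) ∪ ({-2/67, 3/8, √7} × [-7/5, 7⋅√11])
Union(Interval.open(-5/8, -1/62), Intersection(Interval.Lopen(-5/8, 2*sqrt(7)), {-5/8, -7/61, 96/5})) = Interval.open(-5/8, -1/62)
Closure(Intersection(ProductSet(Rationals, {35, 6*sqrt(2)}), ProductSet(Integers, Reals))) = ProductSet(Integers, {35, 6*sqrt(2)})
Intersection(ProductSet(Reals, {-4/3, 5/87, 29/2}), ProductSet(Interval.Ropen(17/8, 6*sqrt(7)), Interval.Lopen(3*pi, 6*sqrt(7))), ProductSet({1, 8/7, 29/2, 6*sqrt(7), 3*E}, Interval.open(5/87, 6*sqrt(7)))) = ProductSet({29/2, 3*E}, {29/2})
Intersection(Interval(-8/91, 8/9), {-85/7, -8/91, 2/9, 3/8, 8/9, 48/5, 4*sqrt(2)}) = {-8/91, 2/9, 3/8, 8/9}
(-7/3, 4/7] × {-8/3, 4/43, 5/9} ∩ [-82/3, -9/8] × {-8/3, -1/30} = (-7/3, -9/8] × {-8/3}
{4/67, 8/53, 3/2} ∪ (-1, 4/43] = (-1, 4/43] ∪ {8/53, 3/2}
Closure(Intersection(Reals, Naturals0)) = Naturals0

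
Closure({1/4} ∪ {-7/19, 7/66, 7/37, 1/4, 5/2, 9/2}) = {-7/19, 7/66, 7/37, 1/4, 5/2, 9/2}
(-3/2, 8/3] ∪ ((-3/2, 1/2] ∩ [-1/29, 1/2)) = (-3/2, 8/3]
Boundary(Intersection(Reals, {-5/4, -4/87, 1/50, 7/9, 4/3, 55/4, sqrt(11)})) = {-5/4, -4/87, 1/50, 7/9, 4/3, 55/4, sqrt(11)}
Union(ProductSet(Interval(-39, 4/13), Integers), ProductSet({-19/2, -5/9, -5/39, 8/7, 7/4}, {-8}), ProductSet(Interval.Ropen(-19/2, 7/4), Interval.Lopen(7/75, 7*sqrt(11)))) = Union(ProductSet({-19/2, -5/9, -5/39, 8/7, 7/4}, {-8}), ProductSet(Interval(-39, 4/13), Integers), ProductSet(Interval.Ropen(-19/2, 7/4), Interval.Lopen(7/75, 7*sqrt(11))))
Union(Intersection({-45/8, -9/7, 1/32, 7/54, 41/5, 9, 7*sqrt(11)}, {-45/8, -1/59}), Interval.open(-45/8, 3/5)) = Interval.Ropen(-45/8, 3/5)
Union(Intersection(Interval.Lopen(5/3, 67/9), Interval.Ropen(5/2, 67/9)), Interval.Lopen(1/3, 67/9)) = Interval.Lopen(1/3, 67/9)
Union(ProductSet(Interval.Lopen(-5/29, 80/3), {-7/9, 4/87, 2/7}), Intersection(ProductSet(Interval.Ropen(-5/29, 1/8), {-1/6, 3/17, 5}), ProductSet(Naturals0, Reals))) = Union(ProductSet(Interval.Lopen(-5/29, 80/3), {-7/9, 4/87, 2/7}), ProductSet(Range(0, 1, 1), {-1/6, 3/17, 5}))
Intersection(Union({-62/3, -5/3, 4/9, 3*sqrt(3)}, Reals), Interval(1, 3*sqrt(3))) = Interval(1, 3*sqrt(3))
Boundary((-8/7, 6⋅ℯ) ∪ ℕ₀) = {-8/7, 6⋅ℯ} ∪ (ℕ₀ \ (-8/7, 6⋅ℯ))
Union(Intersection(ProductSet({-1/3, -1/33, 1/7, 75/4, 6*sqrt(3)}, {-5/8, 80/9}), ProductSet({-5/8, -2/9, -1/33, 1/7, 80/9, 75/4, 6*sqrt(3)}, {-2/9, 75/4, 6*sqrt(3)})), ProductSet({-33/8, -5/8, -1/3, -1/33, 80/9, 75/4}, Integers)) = ProductSet({-33/8, -5/8, -1/3, -1/33, 80/9, 75/4}, Integers)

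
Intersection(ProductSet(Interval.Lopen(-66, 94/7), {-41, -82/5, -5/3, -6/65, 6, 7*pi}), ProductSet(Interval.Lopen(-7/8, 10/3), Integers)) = ProductSet(Interval.Lopen(-7/8, 10/3), {-41, 6})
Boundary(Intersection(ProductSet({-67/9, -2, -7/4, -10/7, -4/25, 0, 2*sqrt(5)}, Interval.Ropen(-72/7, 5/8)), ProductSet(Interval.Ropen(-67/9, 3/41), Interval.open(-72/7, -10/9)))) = ProductSet({-67/9, -2, -7/4, -10/7, -4/25, 0}, Interval(-72/7, -10/9))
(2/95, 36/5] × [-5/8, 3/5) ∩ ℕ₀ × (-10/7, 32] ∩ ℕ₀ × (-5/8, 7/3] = {1, 2, …, 7} × (-5/8, 3/5)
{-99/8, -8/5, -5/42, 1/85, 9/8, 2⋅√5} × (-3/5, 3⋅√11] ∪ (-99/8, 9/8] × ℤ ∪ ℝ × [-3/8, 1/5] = ((-99/8, 9/8] × ℤ) ∪ (ℝ × [-3/8, 1/5]) ∪ ({-99/8, -8/5, -5/42, 1/85, 9/8, 2⋅√5} × (-3/5, 3⋅√11])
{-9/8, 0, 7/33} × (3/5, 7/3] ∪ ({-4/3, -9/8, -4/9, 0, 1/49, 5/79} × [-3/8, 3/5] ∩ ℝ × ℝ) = ({-9/8, 0, 7/33} × (3/5, 7/3]) ∪ ({-4/3, -9/8, -4/9, 0, 1/49, 5/79} × [-3/8, 3/5])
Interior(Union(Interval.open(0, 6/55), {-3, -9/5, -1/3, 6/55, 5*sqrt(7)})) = Interval.open(0, 6/55)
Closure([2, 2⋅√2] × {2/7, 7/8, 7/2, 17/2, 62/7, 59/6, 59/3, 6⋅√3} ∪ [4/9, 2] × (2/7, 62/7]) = ([4/9, 2] × [2/7, 62/7]) ∪ ([2, 2⋅√2] × {2/7, 7/8, 7/2, 17/2, 62/7, 59/6, 59/3, 6⋅√3})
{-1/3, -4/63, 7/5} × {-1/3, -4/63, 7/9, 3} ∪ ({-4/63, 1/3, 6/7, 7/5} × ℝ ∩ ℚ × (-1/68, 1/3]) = ({-1/3, -4/63, 7/5} × {-1/3, -4/63, 7/9, 3}) ∪ ({-4/63, 1/3, 6/7, 7/5} × (-1/68, 1/3])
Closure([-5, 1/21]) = [-5, 1/21]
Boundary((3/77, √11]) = {3/77, √11}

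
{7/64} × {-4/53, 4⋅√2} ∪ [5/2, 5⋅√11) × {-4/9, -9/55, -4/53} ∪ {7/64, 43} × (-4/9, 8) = ({7/64, 43} × (-4/9, 8)) ∪ ([5/2, 5⋅√11) × {-4/9, -9/55, -4/53})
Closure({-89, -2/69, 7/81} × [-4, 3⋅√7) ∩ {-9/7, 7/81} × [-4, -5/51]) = {7/81} × [-4, -5/51]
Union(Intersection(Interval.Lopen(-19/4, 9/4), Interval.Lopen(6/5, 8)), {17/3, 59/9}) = Union({17/3, 59/9}, Interval.Lopen(6/5, 9/4))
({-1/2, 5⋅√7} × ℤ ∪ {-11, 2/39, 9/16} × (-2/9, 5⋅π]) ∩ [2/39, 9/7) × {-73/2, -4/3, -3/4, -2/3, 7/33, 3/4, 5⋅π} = {2/39, 9/16} × {7/33, 3/4, 5⋅π}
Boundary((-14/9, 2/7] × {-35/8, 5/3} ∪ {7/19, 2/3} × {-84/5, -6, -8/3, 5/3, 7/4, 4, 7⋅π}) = ([-14/9, 2/7] × {-35/8, 5/3}) ∪ ({7/19, 2/3} × {-84/5, -6, -8/3, 5/3, 7/4, 4, 7⋅π})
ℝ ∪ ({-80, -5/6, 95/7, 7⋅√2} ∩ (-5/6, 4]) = ℝ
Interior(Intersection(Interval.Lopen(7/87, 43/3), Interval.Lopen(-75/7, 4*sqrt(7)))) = Interval.open(7/87, 4*sqrt(7))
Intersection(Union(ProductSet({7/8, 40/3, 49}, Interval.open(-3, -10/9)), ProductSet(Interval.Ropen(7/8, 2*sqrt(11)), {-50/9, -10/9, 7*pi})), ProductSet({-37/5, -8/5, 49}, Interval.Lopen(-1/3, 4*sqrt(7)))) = EmptySet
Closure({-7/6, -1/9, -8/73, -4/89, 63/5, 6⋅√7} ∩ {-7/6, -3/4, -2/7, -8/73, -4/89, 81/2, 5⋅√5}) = {-7/6, -8/73, -4/89}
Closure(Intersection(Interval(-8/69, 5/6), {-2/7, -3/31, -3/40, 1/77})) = {-3/31, -3/40, 1/77}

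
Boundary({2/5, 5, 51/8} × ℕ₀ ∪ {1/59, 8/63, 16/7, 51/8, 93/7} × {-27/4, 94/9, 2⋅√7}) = ({2/5, 5, 51/8} × ℕ₀) ∪ ({1/59, 8/63, 16/7, 51/8, 93/7} × {-27/4, 94/9, 2⋅√7})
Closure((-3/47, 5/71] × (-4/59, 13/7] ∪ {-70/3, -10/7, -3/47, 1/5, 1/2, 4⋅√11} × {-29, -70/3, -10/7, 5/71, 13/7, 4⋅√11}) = ({-3/47, 5/71} × [-4/59, 13/7]) ∪ ([-3/47, 5/71] × {-4/59, 13/7}) ∪ ((-3/47, 5/71] × (-4/59, 13/7]) ∪ ({-70/3, -10/7, -3/47, 1/5, 1/2, 4⋅√11} × {-29, -70/3, -10/7, 5/71, 13/7, 4⋅√11})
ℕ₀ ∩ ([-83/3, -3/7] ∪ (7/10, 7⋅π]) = {1, 2, …, 21}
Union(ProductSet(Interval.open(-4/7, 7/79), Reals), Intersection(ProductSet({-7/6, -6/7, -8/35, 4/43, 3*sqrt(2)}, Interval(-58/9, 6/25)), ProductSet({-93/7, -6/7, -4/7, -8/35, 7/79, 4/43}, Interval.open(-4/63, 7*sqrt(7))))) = Union(ProductSet({-6/7, -8/35, 4/43}, Interval.Lopen(-4/63, 6/25)), ProductSet(Interval.open(-4/7, 7/79), Reals))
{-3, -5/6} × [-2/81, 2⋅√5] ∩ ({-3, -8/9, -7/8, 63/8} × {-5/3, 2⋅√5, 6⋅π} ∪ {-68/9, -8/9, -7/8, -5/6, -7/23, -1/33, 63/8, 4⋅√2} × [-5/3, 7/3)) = ({-5/6} × [-2/81, 7/3)) ∪ ({-3} × {2⋅√5})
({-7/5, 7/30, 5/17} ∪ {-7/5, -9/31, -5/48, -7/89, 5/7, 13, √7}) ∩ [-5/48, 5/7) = {-5/48, -7/89, 7/30, 5/17}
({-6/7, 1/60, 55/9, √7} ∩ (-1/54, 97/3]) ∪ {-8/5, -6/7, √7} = {-8/5, -6/7, 1/60, 55/9, √7}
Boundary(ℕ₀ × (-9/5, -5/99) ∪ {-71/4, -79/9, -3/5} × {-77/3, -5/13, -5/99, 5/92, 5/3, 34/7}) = (ℕ₀ × [-9/5, -5/99]) ∪ ({-71/4, -79/9, -3/5} × {-77/3, -5/13, -5/99, 5/92, 5/3, 34/7})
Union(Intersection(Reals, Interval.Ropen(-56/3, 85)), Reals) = Interval(-oo, oo)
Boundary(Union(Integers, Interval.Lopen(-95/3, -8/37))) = Union(Complement(Integers, Interval.open(-95/3, -8/37)), {-95/3, -8/37})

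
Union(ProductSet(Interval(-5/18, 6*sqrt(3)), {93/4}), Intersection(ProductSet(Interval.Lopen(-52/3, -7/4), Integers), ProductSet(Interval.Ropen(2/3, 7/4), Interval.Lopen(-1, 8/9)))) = ProductSet(Interval(-5/18, 6*sqrt(3)), {93/4})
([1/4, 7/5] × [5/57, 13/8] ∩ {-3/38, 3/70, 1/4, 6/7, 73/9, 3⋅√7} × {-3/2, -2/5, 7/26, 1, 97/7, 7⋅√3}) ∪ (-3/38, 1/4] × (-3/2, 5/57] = ({1/4, 6/7} × {7/26, 1}) ∪ ((-3/38, 1/4] × (-3/2, 5/57])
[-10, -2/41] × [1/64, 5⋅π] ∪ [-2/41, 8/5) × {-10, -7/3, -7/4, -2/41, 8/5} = ([-2/41, 8/5) × {-10, -7/3, -7/4, -2/41, 8/5}) ∪ ([-10, -2/41] × [1/64, 5⋅π])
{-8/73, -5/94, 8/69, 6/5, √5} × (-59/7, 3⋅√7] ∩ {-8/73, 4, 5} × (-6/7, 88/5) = {-8/73} × (-6/7, 3⋅√7]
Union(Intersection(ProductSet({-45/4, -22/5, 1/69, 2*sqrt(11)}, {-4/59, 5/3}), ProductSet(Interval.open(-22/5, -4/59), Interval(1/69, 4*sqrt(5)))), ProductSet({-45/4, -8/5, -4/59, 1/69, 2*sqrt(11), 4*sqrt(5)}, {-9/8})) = ProductSet({-45/4, -8/5, -4/59, 1/69, 2*sqrt(11), 4*sqrt(5)}, {-9/8})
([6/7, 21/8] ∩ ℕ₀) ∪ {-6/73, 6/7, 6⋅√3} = {-6/73, 6/7, 6⋅√3} ∪ {1, 2}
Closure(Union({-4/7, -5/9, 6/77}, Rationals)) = Reals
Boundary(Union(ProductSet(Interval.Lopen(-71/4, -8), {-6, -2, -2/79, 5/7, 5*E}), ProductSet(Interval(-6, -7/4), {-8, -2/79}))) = Union(ProductSet(Interval(-71/4, -8), {-6, -2, -2/79, 5/7, 5*E}), ProductSet(Interval(-6, -7/4), {-8, -2/79}))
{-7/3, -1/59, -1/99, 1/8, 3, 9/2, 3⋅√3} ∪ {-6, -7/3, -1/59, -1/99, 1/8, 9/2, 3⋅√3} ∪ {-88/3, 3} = {-88/3, -6, -7/3, -1/59, -1/99, 1/8, 3, 9/2, 3⋅√3}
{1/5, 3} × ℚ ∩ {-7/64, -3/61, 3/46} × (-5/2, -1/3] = ∅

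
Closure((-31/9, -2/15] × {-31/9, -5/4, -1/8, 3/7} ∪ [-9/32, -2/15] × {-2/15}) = ([-9/32, -2/15] × {-2/15}) ∪ ([-31/9, -2/15] × {-31/9, -5/4, -1/8, 3/7})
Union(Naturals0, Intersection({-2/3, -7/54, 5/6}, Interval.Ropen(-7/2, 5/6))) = Union({-2/3, -7/54}, Naturals0)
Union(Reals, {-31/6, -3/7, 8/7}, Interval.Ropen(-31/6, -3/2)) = Interval(-oo, oo)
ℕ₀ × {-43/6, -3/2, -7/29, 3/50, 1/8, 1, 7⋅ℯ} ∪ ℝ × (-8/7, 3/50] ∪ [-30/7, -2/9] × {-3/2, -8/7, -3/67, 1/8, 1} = (ℝ × (-8/7, 3/50]) ∪ ([-30/7, -2/9] × {-3/2, -8/7, -3/67, 1/8, 1}) ∪ (ℕ₀ × {-43/6, -3/2, -7/29, 3/50, 1/8, 1, 7⋅ℯ})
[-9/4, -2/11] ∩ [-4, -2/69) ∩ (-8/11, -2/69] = (-8/11, -2/11]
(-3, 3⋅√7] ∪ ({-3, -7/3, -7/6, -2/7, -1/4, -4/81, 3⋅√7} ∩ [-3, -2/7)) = [-3, 3⋅√7]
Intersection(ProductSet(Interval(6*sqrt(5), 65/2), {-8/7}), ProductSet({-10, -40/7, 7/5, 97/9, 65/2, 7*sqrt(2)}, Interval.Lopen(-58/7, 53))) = ProductSet({65/2}, {-8/7})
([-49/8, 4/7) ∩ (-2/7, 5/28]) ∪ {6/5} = (-2/7, 5/28] ∪ {6/5}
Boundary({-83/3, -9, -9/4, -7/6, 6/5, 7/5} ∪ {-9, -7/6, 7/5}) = {-83/3, -9, -9/4, -7/6, 6/5, 7/5}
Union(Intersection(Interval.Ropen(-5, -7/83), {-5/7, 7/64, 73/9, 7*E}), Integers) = Union({-5/7}, Integers)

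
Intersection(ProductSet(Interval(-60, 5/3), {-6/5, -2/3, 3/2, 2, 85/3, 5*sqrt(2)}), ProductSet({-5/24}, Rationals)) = ProductSet({-5/24}, {-6/5, -2/3, 3/2, 2, 85/3})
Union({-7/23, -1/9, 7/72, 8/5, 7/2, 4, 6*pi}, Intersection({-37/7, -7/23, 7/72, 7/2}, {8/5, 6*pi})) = {-7/23, -1/9, 7/72, 8/5, 7/2, 4, 6*pi}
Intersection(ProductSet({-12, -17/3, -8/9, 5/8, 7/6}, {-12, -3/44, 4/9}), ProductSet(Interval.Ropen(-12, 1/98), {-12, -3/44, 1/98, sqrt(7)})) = ProductSet({-12, -17/3, -8/9}, {-12, -3/44})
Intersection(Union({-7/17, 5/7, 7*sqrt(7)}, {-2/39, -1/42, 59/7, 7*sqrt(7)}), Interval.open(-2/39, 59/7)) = {-1/42, 5/7}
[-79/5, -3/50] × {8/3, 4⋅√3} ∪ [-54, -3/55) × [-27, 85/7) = [-54, -3/55) × [-27, 85/7)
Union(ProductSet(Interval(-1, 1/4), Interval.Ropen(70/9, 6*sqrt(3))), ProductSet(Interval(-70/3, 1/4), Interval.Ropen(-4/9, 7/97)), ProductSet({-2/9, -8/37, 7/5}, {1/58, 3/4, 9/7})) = Union(ProductSet({-2/9, -8/37, 7/5}, {1/58, 3/4, 9/7}), ProductSet(Interval(-70/3, 1/4), Interval.Ropen(-4/9, 7/97)), ProductSet(Interval(-1, 1/4), Interval.Ropen(70/9, 6*sqrt(3))))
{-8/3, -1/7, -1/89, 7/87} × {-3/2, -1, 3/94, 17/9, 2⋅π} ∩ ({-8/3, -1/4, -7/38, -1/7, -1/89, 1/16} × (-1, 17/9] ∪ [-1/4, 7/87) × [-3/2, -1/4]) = ({-1/7, -1/89} × {-3/2, -1}) ∪ ({-8/3, -1/7, -1/89} × {3/94, 17/9})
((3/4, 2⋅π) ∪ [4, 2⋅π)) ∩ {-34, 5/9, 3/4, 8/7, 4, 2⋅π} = {8/7, 4}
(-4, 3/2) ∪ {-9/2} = {-9/2} ∪ (-4, 3/2)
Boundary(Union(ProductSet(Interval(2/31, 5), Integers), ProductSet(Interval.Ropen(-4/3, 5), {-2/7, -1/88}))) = Union(ProductSet(Interval(-4/3, 5), {-2/7, -1/88}), ProductSet(Interval(2/31, 5), Integers))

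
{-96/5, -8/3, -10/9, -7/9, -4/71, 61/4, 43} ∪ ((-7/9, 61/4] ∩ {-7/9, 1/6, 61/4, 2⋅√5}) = {-96/5, -8/3, -10/9, -7/9, -4/71, 1/6, 61/4, 43, 2⋅√5}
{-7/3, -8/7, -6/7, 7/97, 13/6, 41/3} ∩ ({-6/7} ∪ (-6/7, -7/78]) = {-6/7}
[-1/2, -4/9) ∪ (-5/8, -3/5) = (-5/8, -3/5) ∪ [-1/2, -4/9)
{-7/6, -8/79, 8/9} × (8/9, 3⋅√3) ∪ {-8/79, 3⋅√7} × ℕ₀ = ({-8/79, 3⋅√7} × ℕ₀) ∪ ({-7/6, -8/79, 8/9} × (8/9, 3⋅√3))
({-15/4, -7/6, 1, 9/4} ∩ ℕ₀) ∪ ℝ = ℝ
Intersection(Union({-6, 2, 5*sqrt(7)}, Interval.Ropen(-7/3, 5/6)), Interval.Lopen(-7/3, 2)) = Union({2}, Interval.open(-7/3, 5/6))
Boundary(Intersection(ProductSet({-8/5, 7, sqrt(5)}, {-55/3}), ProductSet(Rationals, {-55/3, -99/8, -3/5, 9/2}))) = ProductSet({-8/5, 7}, {-55/3})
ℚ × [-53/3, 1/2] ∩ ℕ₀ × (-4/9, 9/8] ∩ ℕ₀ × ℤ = ℕ₀ × {0}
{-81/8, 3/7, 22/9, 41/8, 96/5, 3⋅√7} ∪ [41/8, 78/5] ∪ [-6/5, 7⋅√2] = {-81/8, 96/5} ∪ [-6/5, 78/5]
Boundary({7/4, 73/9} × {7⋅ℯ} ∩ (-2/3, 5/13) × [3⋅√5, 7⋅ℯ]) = ∅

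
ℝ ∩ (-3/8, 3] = (-3/8, 3]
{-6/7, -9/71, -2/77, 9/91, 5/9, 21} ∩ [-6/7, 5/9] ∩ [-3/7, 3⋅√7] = {-9/71, -2/77, 9/91, 5/9}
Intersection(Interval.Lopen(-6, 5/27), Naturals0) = Range(0, 1, 1)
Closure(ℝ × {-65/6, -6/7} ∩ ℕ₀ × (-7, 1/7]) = ℕ₀ × {-6/7}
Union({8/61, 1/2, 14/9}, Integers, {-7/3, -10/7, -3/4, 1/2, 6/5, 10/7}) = Union({-7/3, -10/7, -3/4, 8/61, 1/2, 6/5, 10/7, 14/9}, Integers)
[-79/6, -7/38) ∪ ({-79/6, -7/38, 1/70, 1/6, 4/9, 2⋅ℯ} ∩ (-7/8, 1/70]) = [-79/6, -7/38] ∪ {1/70}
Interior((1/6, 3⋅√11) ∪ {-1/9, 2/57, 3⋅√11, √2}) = (1/6, 3⋅√11)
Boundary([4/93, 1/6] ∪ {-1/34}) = {-1/34, 4/93, 1/6}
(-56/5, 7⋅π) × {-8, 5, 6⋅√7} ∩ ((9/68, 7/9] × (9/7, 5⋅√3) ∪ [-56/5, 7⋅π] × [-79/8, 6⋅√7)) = (-56/5, 7⋅π) × {-8, 5}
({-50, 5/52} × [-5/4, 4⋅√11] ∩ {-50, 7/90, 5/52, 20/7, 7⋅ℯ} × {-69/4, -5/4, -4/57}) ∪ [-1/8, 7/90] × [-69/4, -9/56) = ({-50, 5/52} × {-5/4, -4/57}) ∪ ([-1/8, 7/90] × [-69/4, -9/56))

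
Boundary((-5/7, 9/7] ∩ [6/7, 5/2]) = {6/7, 9/7}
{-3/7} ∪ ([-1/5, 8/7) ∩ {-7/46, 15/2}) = {-3/7, -7/46}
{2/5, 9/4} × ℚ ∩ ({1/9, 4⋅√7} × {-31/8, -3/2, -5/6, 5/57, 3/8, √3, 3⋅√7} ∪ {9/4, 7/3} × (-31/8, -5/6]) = {9/4} × (ℚ ∩ (-31/8, -5/6])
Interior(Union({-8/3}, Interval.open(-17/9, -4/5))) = Interval.open(-17/9, -4/5)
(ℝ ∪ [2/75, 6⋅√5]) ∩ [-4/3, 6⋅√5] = [-4/3, 6⋅√5]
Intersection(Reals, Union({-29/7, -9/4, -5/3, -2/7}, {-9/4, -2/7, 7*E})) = {-29/7, -9/4, -5/3, -2/7, 7*E}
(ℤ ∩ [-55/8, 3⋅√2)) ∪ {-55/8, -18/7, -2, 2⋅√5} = {-55/8, -18/7, 2⋅√5} ∪ {-6, -5, …, 4}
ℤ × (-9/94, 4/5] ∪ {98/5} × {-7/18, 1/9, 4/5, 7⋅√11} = (ℤ × (-9/94, 4/5]) ∪ ({98/5} × {-7/18, 1/9, 4/5, 7⋅√11})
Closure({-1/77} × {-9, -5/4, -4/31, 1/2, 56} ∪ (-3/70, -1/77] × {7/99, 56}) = ({-1/77} × {-9, -5/4, -4/31, 1/2, 56}) ∪ ([-3/70, -1/77] × {7/99, 56})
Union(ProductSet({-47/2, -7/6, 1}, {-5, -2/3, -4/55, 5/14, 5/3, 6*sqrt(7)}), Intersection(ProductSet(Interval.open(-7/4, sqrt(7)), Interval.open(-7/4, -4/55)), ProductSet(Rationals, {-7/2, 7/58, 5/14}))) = ProductSet({-47/2, -7/6, 1}, {-5, -2/3, -4/55, 5/14, 5/3, 6*sqrt(7)})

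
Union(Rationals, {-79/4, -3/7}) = Rationals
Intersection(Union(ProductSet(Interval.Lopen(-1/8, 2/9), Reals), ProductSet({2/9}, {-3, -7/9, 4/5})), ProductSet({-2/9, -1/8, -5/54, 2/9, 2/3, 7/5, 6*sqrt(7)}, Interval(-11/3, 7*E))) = ProductSet({-5/54, 2/9}, Interval(-11/3, 7*E))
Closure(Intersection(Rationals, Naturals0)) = Naturals0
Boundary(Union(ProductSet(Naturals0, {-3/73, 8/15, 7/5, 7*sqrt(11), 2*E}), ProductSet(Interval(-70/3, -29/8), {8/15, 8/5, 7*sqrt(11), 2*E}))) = Union(ProductSet(Interval(-70/3, -29/8), {8/15, 8/5, 7*sqrt(11), 2*E}), ProductSet(Naturals0, {-3/73, 8/15, 7/5, 7*sqrt(11), 2*E}))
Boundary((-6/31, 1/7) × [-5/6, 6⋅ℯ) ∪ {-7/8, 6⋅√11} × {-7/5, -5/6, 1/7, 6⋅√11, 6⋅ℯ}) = ({-6/31, 1/7} × [-5/6, 6⋅ℯ]) ∪ ([-6/31, 1/7] × {-5/6, 6⋅ℯ}) ∪ ({-7/8, 6⋅√11} × {-7/5, -5/6, 1/7, 6⋅√11, 6⋅ℯ})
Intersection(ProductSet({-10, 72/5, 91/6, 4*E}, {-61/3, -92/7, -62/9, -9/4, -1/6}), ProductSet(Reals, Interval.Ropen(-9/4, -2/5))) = ProductSet({-10, 72/5, 91/6, 4*E}, {-9/4})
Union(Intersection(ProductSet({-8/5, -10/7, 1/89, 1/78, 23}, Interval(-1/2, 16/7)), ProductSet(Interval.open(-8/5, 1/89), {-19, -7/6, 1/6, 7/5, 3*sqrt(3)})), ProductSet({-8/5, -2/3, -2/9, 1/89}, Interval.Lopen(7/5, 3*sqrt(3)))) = Union(ProductSet({-10/7}, {1/6, 7/5}), ProductSet({-8/5, -2/3, -2/9, 1/89}, Interval.Lopen(7/5, 3*sqrt(3))))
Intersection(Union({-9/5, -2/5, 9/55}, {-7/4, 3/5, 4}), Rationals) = {-9/5, -7/4, -2/5, 9/55, 3/5, 4}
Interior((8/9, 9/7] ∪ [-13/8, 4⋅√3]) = (-13/8, 4⋅√3)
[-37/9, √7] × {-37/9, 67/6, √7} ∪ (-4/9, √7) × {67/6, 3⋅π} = ((-4/9, √7) × {67/6, 3⋅π}) ∪ ([-37/9, √7] × {-37/9, 67/6, √7})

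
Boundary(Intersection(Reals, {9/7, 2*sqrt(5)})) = {9/7, 2*sqrt(5)}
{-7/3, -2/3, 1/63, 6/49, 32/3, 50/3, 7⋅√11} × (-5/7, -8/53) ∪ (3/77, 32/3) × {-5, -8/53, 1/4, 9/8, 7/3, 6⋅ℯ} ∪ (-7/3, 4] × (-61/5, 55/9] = ((-7/3, 4] × (-61/5, 55/9]) ∪ ((3/77, 32/3) × {-5, -8/53, 1/4, 9/8, 7/3, 6⋅ℯ}) ∪ ({-7/3, -2/3, 1/63, 6/49, 32/3, 50/3, 7⋅√11} × (-5/7, -8/53))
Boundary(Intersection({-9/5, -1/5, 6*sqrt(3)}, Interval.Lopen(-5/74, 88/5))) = {6*sqrt(3)}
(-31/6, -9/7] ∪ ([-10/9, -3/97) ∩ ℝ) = (-31/6, -9/7] ∪ [-10/9, -3/97)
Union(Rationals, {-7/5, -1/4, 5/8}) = Rationals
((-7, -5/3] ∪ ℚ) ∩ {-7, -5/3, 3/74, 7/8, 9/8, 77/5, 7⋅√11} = {-7, -5/3, 3/74, 7/8, 9/8, 77/5}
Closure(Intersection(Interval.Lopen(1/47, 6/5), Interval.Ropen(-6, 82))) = Interval(1/47, 6/5)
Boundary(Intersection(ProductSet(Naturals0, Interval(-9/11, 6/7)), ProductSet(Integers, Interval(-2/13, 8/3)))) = ProductSet(Naturals0, Interval(-2/13, 6/7))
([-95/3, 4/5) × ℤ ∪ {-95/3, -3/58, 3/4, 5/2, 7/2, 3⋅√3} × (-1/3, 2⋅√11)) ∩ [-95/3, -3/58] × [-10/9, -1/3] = [-95/3, -3/58] × {-1}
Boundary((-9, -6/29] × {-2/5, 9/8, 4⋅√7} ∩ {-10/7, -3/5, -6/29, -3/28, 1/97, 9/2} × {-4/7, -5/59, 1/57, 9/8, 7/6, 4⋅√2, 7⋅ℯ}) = {-10/7, -3/5, -6/29} × {9/8}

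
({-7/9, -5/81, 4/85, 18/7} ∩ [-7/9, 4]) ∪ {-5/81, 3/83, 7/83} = {-7/9, -5/81, 3/83, 4/85, 7/83, 18/7}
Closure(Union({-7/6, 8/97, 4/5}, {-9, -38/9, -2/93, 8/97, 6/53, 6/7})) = {-9, -38/9, -7/6, -2/93, 8/97, 6/53, 4/5, 6/7}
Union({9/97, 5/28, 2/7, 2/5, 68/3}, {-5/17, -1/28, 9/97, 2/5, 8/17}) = {-5/17, -1/28, 9/97, 5/28, 2/7, 2/5, 8/17, 68/3}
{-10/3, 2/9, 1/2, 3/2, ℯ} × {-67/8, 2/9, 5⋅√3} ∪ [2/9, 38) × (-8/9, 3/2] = ([2/9, 38) × (-8/9, 3/2]) ∪ ({-10/3, 2/9, 1/2, 3/2, ℯ} × {-67/8, 2/9, 5⋅√3})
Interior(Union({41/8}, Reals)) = Reals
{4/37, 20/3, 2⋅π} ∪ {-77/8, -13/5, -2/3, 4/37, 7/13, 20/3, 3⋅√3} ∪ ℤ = ℤ ∪ {-77/8, -13/5, -2/3, 4/37, 7/13, 20/3, 3⋅√3, 2⋅π}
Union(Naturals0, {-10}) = Union({-10}, Naturals0)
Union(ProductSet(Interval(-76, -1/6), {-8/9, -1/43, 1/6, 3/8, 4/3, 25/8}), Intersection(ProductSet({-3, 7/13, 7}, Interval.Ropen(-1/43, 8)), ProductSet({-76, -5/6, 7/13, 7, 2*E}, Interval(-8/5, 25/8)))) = Union(ProductSet({7/13, 7}, Interval(-1/43, 25/8)), ProductSet(Interval(-76, -1/6), {-8/9, -1/43, 1/6, 3/8, 4/3, 25/8}))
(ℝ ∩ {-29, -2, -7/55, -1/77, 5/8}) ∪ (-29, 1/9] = [-29, 1/9] ∪ {5/8}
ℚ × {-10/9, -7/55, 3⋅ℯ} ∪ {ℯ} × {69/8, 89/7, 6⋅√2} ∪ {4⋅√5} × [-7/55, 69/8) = (ℚ × {-10/9, -7/55, 3⋅ℯ}) ∪ ({ℯ} × {69/8, 89/7, 6⋅√2}) ∪ ({4⋅√5} × [-7/55, 69/8))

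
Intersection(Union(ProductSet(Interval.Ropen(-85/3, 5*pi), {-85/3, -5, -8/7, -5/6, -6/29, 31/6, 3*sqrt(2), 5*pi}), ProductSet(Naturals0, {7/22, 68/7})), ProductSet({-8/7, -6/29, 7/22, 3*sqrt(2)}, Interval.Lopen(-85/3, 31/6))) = ProductSet({-8/7, -6/29, 7/22, 3*sqrt(2)}, {-5, -8/7, -5/6, -6/29, 31/6, 3*sqrt(2)})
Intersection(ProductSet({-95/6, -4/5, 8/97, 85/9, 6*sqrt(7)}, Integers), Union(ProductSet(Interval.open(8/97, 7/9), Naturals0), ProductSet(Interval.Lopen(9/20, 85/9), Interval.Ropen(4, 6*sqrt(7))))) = ProductSet({85/9}, Range(4, 16, 1))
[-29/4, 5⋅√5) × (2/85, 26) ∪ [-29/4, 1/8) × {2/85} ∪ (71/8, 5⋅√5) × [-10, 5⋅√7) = ([-29/4, 1/8) × {2/85}) ∪ ([-29/4, 5⋅√5) × (2/85, 26)) ∪ ((71/8, 5⋅√5) × [-10, 5⋅√7))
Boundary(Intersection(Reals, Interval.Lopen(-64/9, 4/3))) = {-64/9, 4/3}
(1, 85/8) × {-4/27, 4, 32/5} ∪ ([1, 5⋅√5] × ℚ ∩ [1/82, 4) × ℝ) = ([1, 4) × ℚ) ∪ ((1, 85/8) × {-4/27, 4, 32/5})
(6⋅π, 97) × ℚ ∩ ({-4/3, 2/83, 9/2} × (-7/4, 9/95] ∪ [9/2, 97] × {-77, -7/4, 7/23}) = (6⋅π, 97) × {-77, -7/4, 7/23}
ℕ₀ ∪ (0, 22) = ℕ₀ ∪ [0, 22]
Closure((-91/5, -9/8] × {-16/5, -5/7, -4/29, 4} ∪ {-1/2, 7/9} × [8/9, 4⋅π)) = ({-1/2, 7/9} × [8/9, 4⋅π]) ∪ ([-91/5, -9/8] × {-16/5, -5/7, -4/29, 4})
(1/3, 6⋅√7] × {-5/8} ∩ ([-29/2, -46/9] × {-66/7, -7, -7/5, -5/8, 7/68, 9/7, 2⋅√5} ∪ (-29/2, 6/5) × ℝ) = (1/3, 6/5) × {-5/8}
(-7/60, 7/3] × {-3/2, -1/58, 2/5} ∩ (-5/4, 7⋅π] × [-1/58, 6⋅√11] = (-7/60, 7/3] × {-1/58, 2/5}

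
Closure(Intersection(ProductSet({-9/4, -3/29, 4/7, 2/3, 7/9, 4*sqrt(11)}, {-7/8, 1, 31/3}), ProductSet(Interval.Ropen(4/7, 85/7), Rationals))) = ProductSet({4/7, 2/3, 7/9}, {-7/8, 1, 31/3})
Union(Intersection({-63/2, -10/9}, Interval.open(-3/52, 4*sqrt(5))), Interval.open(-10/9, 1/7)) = Interval.open(-10/9, 1/7)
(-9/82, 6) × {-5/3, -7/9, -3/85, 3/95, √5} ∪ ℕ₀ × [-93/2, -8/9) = (ℕ₀ × [-93/2, -8/9)) ∪ ((-9/82, 6) × {-5/3, -7/9, -3/85, 3/95, √5})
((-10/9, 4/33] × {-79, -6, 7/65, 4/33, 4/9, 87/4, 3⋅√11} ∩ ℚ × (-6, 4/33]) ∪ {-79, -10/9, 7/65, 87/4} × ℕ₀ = ({-79, -10/9, 7/65, 87/4} × ℕ₀) ∪ ((ℚ ∩ (-10/9, 4/33]) × {7/65, 4/33})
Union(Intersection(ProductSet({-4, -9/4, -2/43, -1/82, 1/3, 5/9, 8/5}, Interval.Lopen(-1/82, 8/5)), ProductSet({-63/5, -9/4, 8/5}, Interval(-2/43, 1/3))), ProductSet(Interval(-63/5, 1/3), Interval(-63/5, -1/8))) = Union(ProductSet({-9/4, 8/5}, Interval.Lopen(-1/82, 1/3)), ProductSet(Interval(-63/5, 1/3), Interval(-63/5, -1/8)))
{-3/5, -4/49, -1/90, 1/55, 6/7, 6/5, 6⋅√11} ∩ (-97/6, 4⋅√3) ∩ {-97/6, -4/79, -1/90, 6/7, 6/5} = {-1/90, 6/7, 6/5}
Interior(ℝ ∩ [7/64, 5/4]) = (7/64, 5/4)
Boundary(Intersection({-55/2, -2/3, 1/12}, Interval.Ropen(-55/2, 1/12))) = {-55/2, -2/3}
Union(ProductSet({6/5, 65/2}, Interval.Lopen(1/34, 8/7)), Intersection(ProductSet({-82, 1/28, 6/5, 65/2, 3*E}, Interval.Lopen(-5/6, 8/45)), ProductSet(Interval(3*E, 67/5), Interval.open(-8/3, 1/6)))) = Union(ProductSet({3*E}, Interval.open(-5/6, 1/6)), ProductSet({6/5, 65/2}, Interval.Lopen(1/34, 8/7)))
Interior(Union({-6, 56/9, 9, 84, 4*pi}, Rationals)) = EmptySet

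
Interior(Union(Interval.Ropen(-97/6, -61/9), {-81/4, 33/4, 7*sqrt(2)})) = Interval.open(-97/6, -61/9)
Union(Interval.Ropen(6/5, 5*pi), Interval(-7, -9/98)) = Union(Interval(-7, -9/98), Interval.Ropen(6/5, 5*pi))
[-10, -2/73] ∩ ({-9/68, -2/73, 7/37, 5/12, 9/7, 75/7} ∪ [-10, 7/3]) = [-10, -2/73]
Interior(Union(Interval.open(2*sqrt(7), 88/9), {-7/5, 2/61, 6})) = Interval.open(2*sqrt(7), 88/9)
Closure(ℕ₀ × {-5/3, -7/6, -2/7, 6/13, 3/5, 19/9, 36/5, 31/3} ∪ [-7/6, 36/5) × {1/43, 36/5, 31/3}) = ([-7/6, 36/5] × {1/43, 36/5, 31/3}) ∪ (ℕ₀ × {-5/3, -7/6, -2/7, 6/13, 3/5, 19/9, 36/5, 31/3})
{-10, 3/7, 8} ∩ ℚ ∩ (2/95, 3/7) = ∅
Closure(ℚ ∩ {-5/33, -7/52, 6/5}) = {-5/33, -7/52, 6/5}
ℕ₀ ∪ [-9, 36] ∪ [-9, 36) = [-9, 36] ∪ ℕ₀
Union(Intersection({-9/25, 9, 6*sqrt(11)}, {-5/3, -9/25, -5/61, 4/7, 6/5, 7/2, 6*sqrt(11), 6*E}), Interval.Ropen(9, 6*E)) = Union({-9/25, 6*sqrt(11)}, Interval.Ropen(9, 6*E))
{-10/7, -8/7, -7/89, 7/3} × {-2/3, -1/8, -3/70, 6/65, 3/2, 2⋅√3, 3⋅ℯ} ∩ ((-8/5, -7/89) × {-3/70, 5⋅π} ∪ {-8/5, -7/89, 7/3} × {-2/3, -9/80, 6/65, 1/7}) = ({-10/7, -8/7} × {-3/70}) ∪ ({-7/89, 7/3} × {-2/3, 6/65})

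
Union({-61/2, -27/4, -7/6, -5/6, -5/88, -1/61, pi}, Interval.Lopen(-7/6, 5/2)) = Union({-61/2, -27/4, pi}, Interval(-7/6, 5/2))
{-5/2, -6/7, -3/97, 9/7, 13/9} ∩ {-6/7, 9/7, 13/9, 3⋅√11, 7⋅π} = {-6/7, 9/7, 13/9}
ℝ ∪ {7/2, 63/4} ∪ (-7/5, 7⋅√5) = (-∞, ∞)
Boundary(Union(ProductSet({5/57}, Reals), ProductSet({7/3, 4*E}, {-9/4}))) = Union(ProductSet({5/57}, Reals), ProductSet({7/3, 4*E}, {-9/4}))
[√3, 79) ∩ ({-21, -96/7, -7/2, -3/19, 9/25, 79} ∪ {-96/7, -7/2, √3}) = {√3}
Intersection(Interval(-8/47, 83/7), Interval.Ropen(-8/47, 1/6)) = Interval.Ropen(-8/47, 1/6)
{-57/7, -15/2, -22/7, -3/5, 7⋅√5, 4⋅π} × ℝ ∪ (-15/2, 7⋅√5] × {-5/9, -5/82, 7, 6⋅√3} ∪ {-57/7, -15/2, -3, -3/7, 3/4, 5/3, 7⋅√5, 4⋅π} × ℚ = ({-57/7, -15/2, -22/7, -3/5, 7⋅√5, 4⋅π} × ℝ) ∪ ({-57/7, -15/2, -3, -3/7, 3/4, 5/3, 7⋅√5, 4⋅π} × ℚ) ∪ ((-15/2, 7⋅√5] × {-5/9, -5/82, 7, 6⋅√3})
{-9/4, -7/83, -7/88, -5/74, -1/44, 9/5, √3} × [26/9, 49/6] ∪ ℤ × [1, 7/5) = (ℤ × [1, 7/5)) ∪ ({-9/4, -7/83, -7/88, -5/74, -1/44, 9/5, √3} × [26/9, 49/6])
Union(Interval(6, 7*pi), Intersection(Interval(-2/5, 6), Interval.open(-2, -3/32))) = Union(Interval.Ropen(-2/5, -3/32), Interval(6, 7*pi))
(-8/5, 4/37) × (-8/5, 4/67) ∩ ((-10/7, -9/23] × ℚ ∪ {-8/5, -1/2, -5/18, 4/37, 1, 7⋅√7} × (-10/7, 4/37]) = ({-1/2, -5/18} × (-10/7, 4/67)) ∪ ((-10/7, -9/23] × (ℚ ∩ (-8/5, 4/67)))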